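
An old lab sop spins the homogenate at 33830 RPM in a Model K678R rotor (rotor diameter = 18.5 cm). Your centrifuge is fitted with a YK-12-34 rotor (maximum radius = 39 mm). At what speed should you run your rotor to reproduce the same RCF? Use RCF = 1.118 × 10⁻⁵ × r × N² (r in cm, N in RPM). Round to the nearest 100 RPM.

52100 RPM

Original rotor: r = 18.5 / 2 = 9.25 cm
RCF_original = 1.118 × 10⁻⁵ × 9.25 × (33830)² = 1.118 × 10⁻⁵ × 9.25 × 1,144,468,900 ≈ 118,355.3 × g
Your rotor: r = 39 mm = 3.9 cm
118,355.3 = 1.118 × 10⁻⁵ × 3.9 × N²
N² = 118,355.3 / (4.3602 × 10⁻⁵) = 2,714,446,585
N ≈ √2,714,446,585 ≈ 52,100.4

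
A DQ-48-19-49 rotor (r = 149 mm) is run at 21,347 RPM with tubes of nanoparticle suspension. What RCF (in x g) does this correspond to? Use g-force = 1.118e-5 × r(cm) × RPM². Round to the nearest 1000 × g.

RCF ≈ 76000 x g

r = 149 mm = 14.9 cm
RCF = 1.118 × 10⁻⁵ × 14.9 × (21347)² = 1.118 × 10⁻⁵ × 14.9 × 455,694,409 ≈ 75,910.5 × g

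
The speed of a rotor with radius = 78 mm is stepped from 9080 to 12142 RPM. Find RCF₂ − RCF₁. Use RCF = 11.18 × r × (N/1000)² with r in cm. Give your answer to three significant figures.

5670 × g

r = 78 mm = 7.8 cm
RCF₁ = 11.18 × 7.8 × (9.08)² = 11.18 × 7.8 × 82.4464 ≈ 7,189.7 × g
RCF₂ = 11.18 × 7.8 × (12.142)² = 11.18 × 7.8 × 147.428164 ≈ 12,856.3 × g
Increase = 12,856.3 − 7,189.7 = 5,666.6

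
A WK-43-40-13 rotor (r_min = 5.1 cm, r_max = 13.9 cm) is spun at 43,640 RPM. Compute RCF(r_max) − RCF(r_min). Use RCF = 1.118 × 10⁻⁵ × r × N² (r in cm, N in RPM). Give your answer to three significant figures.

187000 × g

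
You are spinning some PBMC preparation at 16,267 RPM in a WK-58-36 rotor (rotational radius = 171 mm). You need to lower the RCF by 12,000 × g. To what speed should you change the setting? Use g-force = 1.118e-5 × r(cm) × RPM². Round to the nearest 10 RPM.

N₂ ≈ 14210 RPM

r = 171 mm = 17.1 cm
Current RCF = 1.118 × 10⁻⁵ × 17.1 × (16267)² = 1.118 × 10⁻⁵ × 17.1 × 264,615,289 ≈ 50,588.6 × g
Target RCF = 50,588.6 − 12,000 = 38,588.6 × g
N² = 38,588.6 / (19.1178 × 10⁻⁵) = 201,846,447
N ≈ √201,846,447 ≈ 14,207.3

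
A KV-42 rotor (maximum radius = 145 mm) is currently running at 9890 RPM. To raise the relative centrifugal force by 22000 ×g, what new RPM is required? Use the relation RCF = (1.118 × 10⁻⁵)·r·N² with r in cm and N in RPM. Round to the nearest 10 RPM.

≈ 15280 RPM

r = 145 mm = 14.5 cm
Current RCF = 1.118 × 10⁻⁵ × 14.5 × (9890)² = 1.118 × 10⁻⁵ × 14.5 × 97,812,100 ≈ 15,856.3 × g
Target RCF = 15,856.3 + 22,000 = 37,856.3 × g
N² = 37,856.3 / (16.211 × 10⁻⁵) = 233,522,300
N ≈ √233,522,300 ≈ 15,281.4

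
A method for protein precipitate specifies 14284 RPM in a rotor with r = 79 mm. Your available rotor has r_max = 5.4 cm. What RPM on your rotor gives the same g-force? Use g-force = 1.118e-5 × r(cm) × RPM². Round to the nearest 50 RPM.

Original rotor: r = 79 mm = 7.9 cm
RCF_original = 1.118 × 10⁻⁵ × 7.9 × (14284)² = 1.118 × 10⁻⁵ × 7.9 × 204,032,656 ≈ 18,020.6 × g
18,020.6 = 1.118 × 10⁻⁵ × 5.4 × N²
N² = 18,020.6 / (6.0372 × 10⁻⁵) = 298,492,679
N ≈ √298,492,679 ≈ 17,276.9

17300 RPM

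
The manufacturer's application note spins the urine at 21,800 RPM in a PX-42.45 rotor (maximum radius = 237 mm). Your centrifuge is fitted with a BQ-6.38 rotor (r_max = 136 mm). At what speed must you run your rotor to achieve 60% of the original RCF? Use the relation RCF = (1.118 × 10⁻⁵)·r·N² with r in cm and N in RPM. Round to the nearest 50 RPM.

Original rotor: r = 237 mm = 23.7 cm
RCF_original = 1.118 × 10⁻⁵ × 23.7 × (21800)² = 1.118 × 10⁻⁵ × 23.7 × 475,240,000 ≈ 125,922.4 × g
Target RCF = 0.6 × 125,922.4 ≈ 75,553.4 × g
Your rotor: r = 136 mm = 13.6 cm
75,553.4 = 1.118 × 10⁻⁵ × 13.6 × N²
N² = 75,553.4 / (15.2048 × 10⁻⁵) = 496,904,925
N ≈ √496,904,925 ≈ 22,291.4

≈ 22300 RPM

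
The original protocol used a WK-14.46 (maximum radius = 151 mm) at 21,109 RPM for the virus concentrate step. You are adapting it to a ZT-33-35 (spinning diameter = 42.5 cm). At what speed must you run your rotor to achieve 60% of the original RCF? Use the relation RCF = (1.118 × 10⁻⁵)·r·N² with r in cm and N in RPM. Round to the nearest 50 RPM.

Original rotor: r = 151 mm = 15.1 cm
RCF = 1.118 × 10⁻⁵ × r × N²
RCF_original = 1.118 × 10⁻⁵ × 15.1 × (21109)² = 1.118 × 10⁻⁵ × 15.1 × 445,589,881 ≈ 75,223.6 × g
Target RCF = 0.6 × 75,223.6 ≈ 45,134.2 × g
Your rotor: r = 42.5 / 2 = 21.25 cm
45,134.2 = 1.118 × 10⁻⁵ × 21.25 × N²
N² = 45,134.2 / (23.7575 × 10⁻⁵) = 189,978,744
N ≈ √189,978,744 ≈ 13,783.3

13800 RPM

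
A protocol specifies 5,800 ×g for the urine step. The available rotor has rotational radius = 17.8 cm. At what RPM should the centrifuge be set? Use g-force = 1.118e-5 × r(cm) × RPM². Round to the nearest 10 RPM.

5,800 = 1.118 × 10⁻⁵ × 17.8 × N²
N² = 5,800 / (19.9004 × 10⁻⁵) = 29,145,143
N ≈ √29,145,143 ≈ 5,398.6

N ≈ 5400 RPM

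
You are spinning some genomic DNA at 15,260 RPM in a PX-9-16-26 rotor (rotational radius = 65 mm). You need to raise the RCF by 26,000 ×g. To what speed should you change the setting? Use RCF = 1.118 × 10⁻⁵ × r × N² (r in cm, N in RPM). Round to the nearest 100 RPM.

r = 65 mm = 6.5 cm
Current RCF = 1.118 × 10⁻⁵ × 6.5 × (15260)² = 1.118 × 10⁻⁵ × 6.5 × 232,867,600 ≈ 16,922.5 × g
Target RCF = 16,922.5 + 26,000 = 42,922.5 × g
N² = 42,922.5 / (7.267 × 10⁻⁵) = 590,649,511
N ≈ √590,649,511 ≈ 24,303.3

24300 RPM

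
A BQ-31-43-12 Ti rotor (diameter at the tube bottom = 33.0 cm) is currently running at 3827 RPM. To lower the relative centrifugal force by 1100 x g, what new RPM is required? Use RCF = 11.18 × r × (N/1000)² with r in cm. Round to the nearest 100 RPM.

r = 33.0 / 2 = 16.5 cm
Current RCF = 11.18 × 16.5 × (3.827)² = 11.18 × 16.5 × 14.645929 ≈ 2,701.7 × g
Target RCF = 2,701.7 − 1,100 = 1,601.7 × g
(N/1000)² = 1,601.7 / 184.47 = 8.682713
N = 1000 × √8.682713 ≈ 2,946.6

≈ 2900 RPM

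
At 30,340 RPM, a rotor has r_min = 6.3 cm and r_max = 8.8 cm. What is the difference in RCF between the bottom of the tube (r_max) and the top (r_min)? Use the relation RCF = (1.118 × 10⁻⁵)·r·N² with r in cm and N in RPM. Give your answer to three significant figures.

25700 x g

RCF_max = 1.118 × 10⁻⁵ × 8.8 × (30340)² = 1.118 × 10⁻⁵ × 8.8 × 920,515,600 ≈ 90,564 × g
RCF_min = 1.118 × 10⁻⁵ × 6.3 × (30340)² = 1.118 × 10⁻⁵ × 6.3 × 920,515,600 ≈ 64,835.6 × g
ΔRCF = 90,564 − 64,835.6 = 25,728.4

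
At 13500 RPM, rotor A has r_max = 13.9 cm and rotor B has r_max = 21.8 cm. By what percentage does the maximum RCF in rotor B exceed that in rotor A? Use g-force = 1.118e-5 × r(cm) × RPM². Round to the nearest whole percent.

57%

At equal RPM, RCF scales linearly with r: ratio = 21.8 / 13.9 = 1.5683.
So rotor B delivers 56.8% more g-force.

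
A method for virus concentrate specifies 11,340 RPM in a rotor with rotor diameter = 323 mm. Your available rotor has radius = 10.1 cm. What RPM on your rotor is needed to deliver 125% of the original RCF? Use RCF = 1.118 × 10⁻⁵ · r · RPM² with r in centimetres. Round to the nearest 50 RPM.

≈ 16050 RPM

Original rotor: r = 323 mm / 2 = 161.5 mm = 16.15 cm
RCF = 1.118 × 10⁻⁵ × r × N²
RCF_original = 1.118 × 10⁻⁵ × 16.15 × (11340)² = 1.118 × 10⁻⁵ × 16.15 × 128,595,600 ≈ 23,218.8 × g
Target RCF = 1.25 × 23,218.8 ≈ 29,023.5 × g
29,023.5 = 1.118 × 10⁻⁵ × 10.1 × N²
N² = 29,023.5 / (11.2918 × 10⁻⁵) = 257,031,651
N ≈ √257,031,651 ≈ 16,032.2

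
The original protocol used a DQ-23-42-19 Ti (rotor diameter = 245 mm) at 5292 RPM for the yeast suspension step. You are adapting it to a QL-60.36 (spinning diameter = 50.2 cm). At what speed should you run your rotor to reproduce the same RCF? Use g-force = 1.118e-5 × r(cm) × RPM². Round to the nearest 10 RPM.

Original rotor: r = 245 mm / 2 = 122.5 mm = 12.25 cm
RCF = 1.118 × 10⁻⁵ × r × N²
RCF_original = 1.118 × 10⁻⁵ × 12.25 × (5292)² = 1.118 × 10⁻⁵ × 12.25 × 28,005,264 ≈ 3,835.5 × g
Your rotor: r = 50.2 / 2 = 25.1 cm
3,835.5 = 1.118 × 10⁻⁵ × 25.1 × N²
N² = 3,835.5 / (28.0618 × 10⁻⁵) = 13,668,047
N ≈ √13,668,047 ≈ 3,697.0

≈ 3700 RPM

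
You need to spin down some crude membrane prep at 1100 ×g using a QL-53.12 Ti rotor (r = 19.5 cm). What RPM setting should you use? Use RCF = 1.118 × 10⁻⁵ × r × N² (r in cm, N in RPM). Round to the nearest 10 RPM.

2250 RPM

RCF = 1.118 × 10⁻⁵ × r × N²
1,100 = 1.118 × 10⁻⁵ × 19.5 × N²
N² = 1,100 / (21.801 × 10⁻⁵) = 5,045,640
N ≈ √5,045,640 ≈ 2,246.3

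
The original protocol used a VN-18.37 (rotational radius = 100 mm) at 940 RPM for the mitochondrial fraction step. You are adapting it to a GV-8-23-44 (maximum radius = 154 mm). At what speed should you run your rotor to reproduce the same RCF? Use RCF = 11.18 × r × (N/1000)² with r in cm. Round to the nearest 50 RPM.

Original rotor: r = 100 mm = 10.0 cm
RCF = 11.18 × r × (N/1000)²
RCF_original = 11.18 × 10 × (0.94)² = 11.18 × 10 × 0.8836 ≈ 98.8 × g
Your rotor: r = 154 mm = 15.4 cm
98.8 = 11.18 × 15.4 × (N/1000)²
(N/1000)² = 98.8 / 172.172 = 0.5738448
N = 1000 × √0.5738448 ≈ 757.5

750 RPM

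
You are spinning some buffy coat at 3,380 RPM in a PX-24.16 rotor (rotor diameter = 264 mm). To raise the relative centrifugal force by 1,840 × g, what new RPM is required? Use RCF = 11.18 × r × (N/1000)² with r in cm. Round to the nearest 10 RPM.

4890 RPM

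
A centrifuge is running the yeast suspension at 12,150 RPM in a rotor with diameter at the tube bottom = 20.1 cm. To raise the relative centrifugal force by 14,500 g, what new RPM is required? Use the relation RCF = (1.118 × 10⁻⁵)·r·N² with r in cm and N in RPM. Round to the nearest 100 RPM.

r = 20.1 / 2 = 10.05 cm
Current RCF = 1.118 × 10⁻⁵ × 10.05 × (12150)² = 1.118 × 10⁻⁵ × 10.05 × 147,622,500 ≈ 16,586.7 × g
Target RCF = 16,586.7 + 14,500 = 31,086.7 × g
N² = 31,086.7 / (11.2359 × 10⁻⁵) = 276,672,986
N ≈ √276,672,986 ≈ 16,633.5

N₂ ≈ 16600 RPM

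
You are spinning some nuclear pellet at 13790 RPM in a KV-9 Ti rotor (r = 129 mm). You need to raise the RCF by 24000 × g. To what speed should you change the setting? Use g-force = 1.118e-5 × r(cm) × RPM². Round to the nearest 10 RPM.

≈ 18880 RPM

r = 129 mm = 12.9 cm
Current RCF = 1.118 × 10⁻⁵ × 12.9 × (13790)² = 1.118 × 10⁻⁵ × 12.9 × 190,164,100 ≈ 27,425.8 × g
Target RCF = 27,425.8 + 24,000 = 51,425.8 × g
N² = 51,425.8 / (14.4222 × 10⁻⁵) = 356,573,893
N ≈ √356,573,893 ≈ 18,883.2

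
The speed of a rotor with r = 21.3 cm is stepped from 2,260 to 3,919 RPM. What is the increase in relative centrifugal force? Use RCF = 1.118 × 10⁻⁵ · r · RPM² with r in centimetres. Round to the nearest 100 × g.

≈ 2400 × g

RCF₁ = 1.118 × 10⁻⁵ × 21.3 × (2260)² = 1.118 × 10⁻⁵ × 21.3 × 5,107,600 ≈ 1,216.3 × g
RCF₂ = 1.118 × 10⁻⁵ × 21.3 × (3919)² = 1.118 × 10⁻⁵ × 21.3 × 15,358,561 ≈ 3,657.4 × g
Increase = 3,657.4 − 1,216.3 = 2,441.1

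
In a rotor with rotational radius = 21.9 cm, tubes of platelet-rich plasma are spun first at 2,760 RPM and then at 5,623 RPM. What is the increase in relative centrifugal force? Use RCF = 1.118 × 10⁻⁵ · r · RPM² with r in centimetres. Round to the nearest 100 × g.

5900 ×g

RCF₁ = 1.118 × 10⁻⁵ × 21.9 × (2760)² = 1.118 × 10⁻⁵ × 21.9 × 7,617,600 ≈ 1,865.1 × g
RCF₂ = 1.118 × 10⁻⁵ × 21.9 × (5623)² = 1.118 × 10⁻⁵ × 21.9 × 31,618,129 ≈ 7,741.4 × g
Increase = 7,741.4 − 1,865.1 = 5,876.3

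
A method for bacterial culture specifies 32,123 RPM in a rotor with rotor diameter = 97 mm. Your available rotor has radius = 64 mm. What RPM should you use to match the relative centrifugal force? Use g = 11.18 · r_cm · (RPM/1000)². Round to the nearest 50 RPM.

≈ 27950 RPM

Original rotor: r = 97 mm / 2 = 48.5 mm = 4.85 cm
RCF_original = 11.18 × 4.85 × (32.123)² = 11.18 × 4.85 × 1,031.887129 ≈ 55,952 × g
Your rotor: r = 64 mm = 6.4 cm
55,952 = 11.18 × 6.4 × (N/1000)²
(N/1000)² = 55,952 / 71.552 = 781.9767
N = 1000 × √781.9767 ≈ 27,963.8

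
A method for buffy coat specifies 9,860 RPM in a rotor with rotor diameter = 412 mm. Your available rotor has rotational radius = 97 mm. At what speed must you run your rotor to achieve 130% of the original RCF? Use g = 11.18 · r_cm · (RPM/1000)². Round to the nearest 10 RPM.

≈ 16380 RPM

Original rotor: r = 412 mm / 2 = 206 mm = 20.6 cm
RCF_original = 11.18 × 20.6 × (9.86)² = 11.18 × 20.6 × 97.2196 ≈ 22,390.5 × g
Target RCF = 1.3 × 22,390.5 ≈ 29,107.7 × g
Your rotor: r = 97 mm = 9.7 cm
29,107.7 = 11.18 × 9.7 × (N/1000)²
(N/1000)² = 29,107.7 / 108.446 = 268.4073
N = 1000 × √268.4073 ≈ 16,383.1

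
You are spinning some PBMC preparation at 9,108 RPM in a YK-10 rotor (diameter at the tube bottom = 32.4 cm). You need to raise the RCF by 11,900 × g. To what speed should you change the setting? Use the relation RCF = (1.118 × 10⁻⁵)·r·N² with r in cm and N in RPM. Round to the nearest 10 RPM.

r = 32.4 / 2 = 16.2 cm
Current RCF = 1.118 × 10⁻⁵ × 16.2 × (9108)² = 1.118 × 10⁻⁵ × 16.2 × 82,955,664 ≈ 15,024.6 × g
Target RCF = 15,024.6 + 11,900 = 26,924.6 × g
N² = 26,924.6 / (18.1116 × 10⁻⁵) = 148,659,423
N ≈ √148,659,423 ≈ 12,192.6

12190 RPM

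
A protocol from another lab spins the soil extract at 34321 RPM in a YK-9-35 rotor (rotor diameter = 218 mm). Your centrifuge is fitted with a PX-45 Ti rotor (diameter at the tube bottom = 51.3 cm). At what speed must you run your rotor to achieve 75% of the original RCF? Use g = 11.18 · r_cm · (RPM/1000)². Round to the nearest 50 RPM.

Original rotor: r = 218 mm / 2 = 109 mm = 10.9 cm
RCF_original = 11.18 × 10.9 × (34.321)² = 11.18 × 10.9 × 1,177.931041 ≈ 143,545 × g
Target RCF = 0.75 × 143,545 ≈ 107,658.8 × g
Your rotor: r = 51.3 / 2 = 25.65 cm
107,658.8 = 11.18 × 25.65 × (N/1000)²
(N/1000)² = 107,658.8 / 286.767 = 375.4226
N = 1000 × √375.4226 ≈ 19,375.8

19400 RPM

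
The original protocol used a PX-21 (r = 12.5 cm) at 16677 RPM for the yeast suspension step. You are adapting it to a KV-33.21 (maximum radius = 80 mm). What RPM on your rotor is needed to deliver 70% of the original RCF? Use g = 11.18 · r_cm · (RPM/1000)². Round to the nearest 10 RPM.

RCF = 11.18 × r × (N/1000)²
RCF_original = 11.18 × 12.5 × (16.677)² = 11.18 × 12.5 × 278.122329 ≈ 38,867.6 × g
Target RCF = 0.7 × 38,867.6 ≈ 27,207.3 × g
Your rotor: r = 80 mm = 8.0 cm
27,207.3 = 11.18 × 8 × (N/1000)²
(N/1000)² = 27,207.3 / 89.44 = 304.1961
N = 1000 × √304.1961 ≈ 17,441.2

≈ 17440 RPM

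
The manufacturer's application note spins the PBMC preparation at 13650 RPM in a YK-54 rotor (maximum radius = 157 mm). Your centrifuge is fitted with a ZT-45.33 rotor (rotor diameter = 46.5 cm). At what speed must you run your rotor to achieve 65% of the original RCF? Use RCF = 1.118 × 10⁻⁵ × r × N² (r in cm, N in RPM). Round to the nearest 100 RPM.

≈ 9000 RPM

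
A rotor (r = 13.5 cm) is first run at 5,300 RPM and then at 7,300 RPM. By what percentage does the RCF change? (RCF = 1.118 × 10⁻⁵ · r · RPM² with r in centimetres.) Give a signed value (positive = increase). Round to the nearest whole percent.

+90%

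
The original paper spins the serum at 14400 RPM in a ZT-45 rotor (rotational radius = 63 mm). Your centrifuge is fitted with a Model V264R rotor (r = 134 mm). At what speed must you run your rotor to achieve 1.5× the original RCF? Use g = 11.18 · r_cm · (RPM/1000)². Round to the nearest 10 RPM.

Original rotor: r = 63 mm = 6.3 cm
RCF_original = 11.18 × 6.3 × (14.4)² = 11.18 × 6.3 × 207.36 ≈ 14,605.2 × g
Target RCF = 1.5 × 14,605.2 ≈ 21,907.8 × g
Your rotor: r = 134 mm = 13.4 cm
21,907.8 = 11.18 × 13.4 × (N/1000)²
(N/1000)² = 21,907.8 / 149.812 = 146.2353
N = 1000 × √146.2353 ≈ 12,092.8

12090 RPM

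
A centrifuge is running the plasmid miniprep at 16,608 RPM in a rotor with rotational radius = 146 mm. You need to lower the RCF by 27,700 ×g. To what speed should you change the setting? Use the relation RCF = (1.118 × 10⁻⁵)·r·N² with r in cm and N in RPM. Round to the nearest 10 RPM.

10300 RPM

r = 146 mm = 14.6 cm
Current RCF = 1.118 × 10⁻⁵ × 14.6 × (16608)² = 1.118 × 10⁻⁵ × 14.6 × 275,825,664 ≈ 45,022.5 × g
Target RCF = 45,022.5 − 27,700 = 17,322.5 × g
N² = 17,322.5 / (16.3228 × 10⁻⁵) = 106,124,562
N ≈ √106,124,562 ≈ 10,301.7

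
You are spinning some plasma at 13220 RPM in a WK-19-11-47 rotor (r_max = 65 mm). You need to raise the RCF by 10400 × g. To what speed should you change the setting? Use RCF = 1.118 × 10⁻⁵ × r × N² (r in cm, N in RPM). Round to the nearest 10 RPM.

r = 65 mm = 6.5 cm
Current RCF = 1.118 × 10⁻⁵ × 6.5 × (13220)² = 1.118 × 10⁻⁵ × 6.5 × 174,768,400 ≈ 12,700.4 × g
Target RCF = 12,700.4 + 10,400 = 23,100.4 × g
N² = 23,100.4 / (7.267 × 10⁻⁵) = 317,880,831
N ≈ √317,880,831 ≈ 17,829.2

≈ 17830 RPM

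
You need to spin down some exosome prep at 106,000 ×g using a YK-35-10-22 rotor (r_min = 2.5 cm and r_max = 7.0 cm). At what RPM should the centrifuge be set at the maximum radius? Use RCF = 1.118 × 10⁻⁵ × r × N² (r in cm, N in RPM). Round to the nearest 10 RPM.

Use r_max = 7.0 cm.
106,000 = 1.118 × 10⁻⁵ × 7 × N²
N² = 106,000 / (7.826 × 10⁻⁵) = 1,354,459,494
N ≈ √1,354,459,494 ≈ 36,803.0

36800 RPM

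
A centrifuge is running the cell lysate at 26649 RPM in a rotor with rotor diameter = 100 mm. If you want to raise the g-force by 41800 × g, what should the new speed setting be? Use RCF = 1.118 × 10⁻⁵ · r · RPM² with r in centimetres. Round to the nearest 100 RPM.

38200 RPM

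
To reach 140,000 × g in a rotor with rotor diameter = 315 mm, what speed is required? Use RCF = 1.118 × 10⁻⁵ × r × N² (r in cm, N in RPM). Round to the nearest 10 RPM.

r = 315 mm / 2 = 157.5 mm = 15.75 cm
RCF = 1.118 × 10⁻⁵ × r × N²
140,000 = 1.118 × 10⁻⁵ × 15.75 × N²
N² = 140,000 / (17.6085 × 10⁻⁵) = 795,070,563
N ≈ √795,070,563 ≈ 28,197.0

28200 RPM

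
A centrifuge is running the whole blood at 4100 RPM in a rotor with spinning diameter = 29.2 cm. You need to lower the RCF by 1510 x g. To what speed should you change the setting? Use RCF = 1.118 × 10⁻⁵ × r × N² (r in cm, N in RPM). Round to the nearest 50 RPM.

N₂ ≈ 2750 RPM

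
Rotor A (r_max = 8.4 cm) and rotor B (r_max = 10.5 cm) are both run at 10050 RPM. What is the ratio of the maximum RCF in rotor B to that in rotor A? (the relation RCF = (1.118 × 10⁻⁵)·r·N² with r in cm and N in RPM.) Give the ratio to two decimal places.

At fixed N, RCF ∝ r, so RCF_B/RCF_A = r_B/r_A = 10.5 / 8.4 = 1.2500.

1.25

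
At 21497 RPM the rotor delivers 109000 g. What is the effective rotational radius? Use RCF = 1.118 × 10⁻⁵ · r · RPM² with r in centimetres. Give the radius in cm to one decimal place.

109000 = 1.118 × 10⁻⁵ × r × (21497)²
r = 109000 / (1.118 × 10⁻⁵ × 462,121,009) = 109000 / 5166.513 ≈ 21.097 cm

21.1 cm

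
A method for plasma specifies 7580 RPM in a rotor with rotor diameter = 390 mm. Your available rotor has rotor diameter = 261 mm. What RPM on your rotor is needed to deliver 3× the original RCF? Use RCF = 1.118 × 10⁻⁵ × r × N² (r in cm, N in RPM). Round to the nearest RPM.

Original rotor: r = 390 mm / 2 = 195 mm = 19.5 cm
RCF_original = 1.118 × 10⁻⁵ × 19.5 × (7580)² = 1.118 × 10⁻⁵ × 19.5 × 57,456,400 ≈ 12,526.1 × g
Target RCF = 3 × 12,526.1 ≈ 37,578.3 × g
Your rotor: r = 261 mm / 2 = 130.5 mm = 13.05 cm
37,578.3 = 1.118 × 10⁻⁵ × 13.05 × N²
N² = 37,578.3 / (14.5899 × 10⁻⁵) = 257,563,794
N ≈ √257,563,794 ≈ 16,048.8

16049 RPM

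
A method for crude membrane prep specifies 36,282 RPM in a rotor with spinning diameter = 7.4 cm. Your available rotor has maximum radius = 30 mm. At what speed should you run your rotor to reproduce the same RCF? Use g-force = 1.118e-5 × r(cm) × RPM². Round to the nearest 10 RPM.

Original rotor: r = 7.4 / 2 = 3.7 cm
RCF = 1.118 × 10⁻⁵ × r × N²
RCF_original = 1.118 × 10⁻⁵ × 3.7 × (36282)² = 1.118 × 10⁻⁵ × 3.7 × 1,316,383,524 ≈ 54,453.5 × g
Your rotor: r = 30 mm = 3.0 cm
54,453.5 = 1.118 × 10⁻⁵ × 3 × N²
N² = 54,453.5 / (3.354 × 10⁻⁵) = 1,623,539,058
N ≈ √1,623,539,058 ≈ 40,293.2

40290 RPM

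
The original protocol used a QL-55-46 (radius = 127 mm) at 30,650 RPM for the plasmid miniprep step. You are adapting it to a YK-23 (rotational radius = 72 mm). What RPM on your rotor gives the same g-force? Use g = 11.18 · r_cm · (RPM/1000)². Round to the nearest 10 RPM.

≈ 40710 RPM

Original rotor: r = 127 mm = 12.7 cm
RCF_original = 11.18 × 12.7 × (30.65)² = 11.18 × 12.7 × 939.4225 ≈ 133,384.8 × g
Your rotor: r = 72 mm = 7.2 cm
133,384.8 = 11.18 × 7.2 × (N/1000)²
(N/1000)² = 133,384.8 / 80.496 = 1657.036
N = 1000 × √1657.036 ≈ 40,706.7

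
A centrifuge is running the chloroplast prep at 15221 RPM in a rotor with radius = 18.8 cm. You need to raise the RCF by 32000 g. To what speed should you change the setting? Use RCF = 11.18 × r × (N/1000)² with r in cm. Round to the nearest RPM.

≈ 19594 RPM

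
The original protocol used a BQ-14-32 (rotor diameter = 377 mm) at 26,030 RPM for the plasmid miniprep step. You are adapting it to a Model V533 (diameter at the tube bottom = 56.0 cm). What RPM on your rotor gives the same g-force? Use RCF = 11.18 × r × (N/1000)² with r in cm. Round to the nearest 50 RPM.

Original rotor: r = 377 mm / 2 = 188.5 mm = 18.85 cm
RCF = 11.18 × r × (N/1000)²
RCF_original = 11.18 × 18.85 × (26.03)² = 11.18 × 18.85 × 677.5609 ≈ 142,791.2 × g
Your rotor: r = 56.0 / 2 = 28 cm
142,791.2 = 11.18 × 28 × (N/1000)²
(N/1000)² = 142,791.2 / 313.04 = 456.1436
N = 1000 × √456.1436 ≈ 21,357.5

21350 RPM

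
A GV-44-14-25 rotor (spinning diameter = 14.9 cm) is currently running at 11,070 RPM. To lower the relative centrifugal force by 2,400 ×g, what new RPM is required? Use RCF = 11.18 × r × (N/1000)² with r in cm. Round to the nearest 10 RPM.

≈ 9680 RPM

r = 14.9 / 2 = 7.45 cm
Current RCF = 11.18 × 7.45 × (11.07)² = 11.18 × 7.45 × 122.5449 ≈ 10,206.9 × g
Target RCF = 10,206.9 − 2,400 = 7,806.9 × g
(N/1000)² = 7,806.9 / 83.291 = 93.73042
N = 1000 × √93.73042 ≈ 9,681.4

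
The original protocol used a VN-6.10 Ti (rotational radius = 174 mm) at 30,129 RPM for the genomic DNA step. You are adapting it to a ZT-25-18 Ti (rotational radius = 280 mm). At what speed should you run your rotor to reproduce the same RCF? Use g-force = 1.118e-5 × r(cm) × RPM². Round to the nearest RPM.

≈ 23751 RPM

Original rotor: r = 174 mm = 17.4 cm
RCF_original = 1.118 × 10⁻⁵ × 17.4 × (30129)² = 1.118 × 10⁻⁵ × 17.4 × 907,756,641 ≈ 176,587.7 × g
Your rotor: r = 280 mm = 28.0 cm
176,587.7 = 1.118 × 10⁻⁵ × 28 × N²
N² = 176,587.7 / (31.304 × 10⁻⁵) = 564,105,865
N ≈ √564,105,865 ≈ 23,750.9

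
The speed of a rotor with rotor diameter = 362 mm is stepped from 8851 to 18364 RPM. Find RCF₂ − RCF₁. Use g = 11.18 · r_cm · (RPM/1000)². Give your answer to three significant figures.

≈ 52400 g

r = 362 mm / 2 = 181 mm = 18.1 cm
RCF₁ = 11.18 × 18.1 × (8.851)² = 11.18 × 18.1 × 78.340201 ≈ 15,852.8 × g
RCF₂ = 11.18 × 18.1 × (18.364)² = 11.18 × 18.1 × 337.236496 ≈ 68,242.5 × g
Increase = 68,242.5 − 15,852.8 = 52,389.7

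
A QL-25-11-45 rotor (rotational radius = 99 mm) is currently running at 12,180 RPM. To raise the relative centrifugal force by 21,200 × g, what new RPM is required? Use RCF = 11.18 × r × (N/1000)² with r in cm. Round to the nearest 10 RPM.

r = 99 mm = 9.9 cm
Current RCF = 11.18 × 9.9 × (12.18)² = 11.18 × 9.9 × 148.3524 ≈ 16,419.9 × g
Target RCF = 16,419.9 + 21,200 = 37,619.9 × g
(N/1000)² = 37,619.9 / 110.682 = 339.8918
N = 1000 × √339.8918 ≈ 18,436.2

N₂ ≈ 18440 RPM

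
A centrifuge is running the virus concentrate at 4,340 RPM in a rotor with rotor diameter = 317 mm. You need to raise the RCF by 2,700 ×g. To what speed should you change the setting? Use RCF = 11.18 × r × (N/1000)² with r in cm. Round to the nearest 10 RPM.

r = 317 mm / 2 = 158.5 mm = 15.85 cm
Current RCF = 11.18 × 15.85 × (4.34)² = 11.18 × 15.85 × 18.8356 ≈ 3,337.7 × g
Target RCF = 3,337.7 + 2,700 = 6,037.7 × g
(N/1000)² = 6,037.7 / 177.203 = 34.07222
N = 1000 × √34.07222 ≈ 5,837.1

N₂ ≈ 5840 RPM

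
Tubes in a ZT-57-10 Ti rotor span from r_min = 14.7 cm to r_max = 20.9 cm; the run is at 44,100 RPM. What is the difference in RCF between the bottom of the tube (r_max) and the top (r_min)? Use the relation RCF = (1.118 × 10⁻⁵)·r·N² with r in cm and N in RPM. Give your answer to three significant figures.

135000 ×g

ΔRCF = 1.118 × 10⁻⁵ × (r_max − r_min) × N² = 1.118 × 10⁻⁵ × 6.2 × 1,944,810,000 ≈ 134,806.4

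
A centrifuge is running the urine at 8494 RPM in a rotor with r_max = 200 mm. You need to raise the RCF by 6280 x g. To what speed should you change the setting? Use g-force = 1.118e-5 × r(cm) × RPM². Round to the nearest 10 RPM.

r = 200 mm = 20.0 cm
Current RCF = 1.118 × 10⁻⁵ × 20 × (8494)² = 1.118 × 10⁻⁵ × 20 × 72,148,036 ≈ 16,132.3 × g
Target RCF = 16,132.3 + 6,280 = 22,412.3 × g
N² = 22,412.3 / (22.36 × 10⁻⁵) = 100,233,900
N ≈ √100,233,900 ≈ 10,011.7

10010 RPM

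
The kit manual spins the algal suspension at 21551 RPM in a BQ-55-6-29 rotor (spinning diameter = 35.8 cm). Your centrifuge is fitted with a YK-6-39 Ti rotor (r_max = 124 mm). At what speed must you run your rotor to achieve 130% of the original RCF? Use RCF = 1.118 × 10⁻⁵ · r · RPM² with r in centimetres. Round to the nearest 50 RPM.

29500 RPM

Original rotor: r = 35.8 / 2 = 17.9 cm
RCF_original = 1.118 × 10⁻⁵ × 17.9 × (21551)² = 1.118 × 10⁻⁵ × 17.9 × 464,445,601 ≈ 92,945.8 × g
Target RCF = 1.3 × 92,945.8 ≈ 120,829.5 × g
Your rotor: r = 124 mm = 12.4 cm
120,829.5 = 1.118 × 10⁻⁵ × 12.4 × N²
N² = 120,829.5 / (13.8632 × 10⁻⁵) = 871,584,483
N ≈ √871,584,483 ≈ 29,522.6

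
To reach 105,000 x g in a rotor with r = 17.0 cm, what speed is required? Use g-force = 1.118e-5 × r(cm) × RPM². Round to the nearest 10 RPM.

105,000 = 1.118 × 10⁻⁵ × 17 × N²
N² = 105,000 / (19.006 × 10⁻⁵) = 552,457,119
N ≈ √552,457,119 ≈ 23,504.4

23500 RPM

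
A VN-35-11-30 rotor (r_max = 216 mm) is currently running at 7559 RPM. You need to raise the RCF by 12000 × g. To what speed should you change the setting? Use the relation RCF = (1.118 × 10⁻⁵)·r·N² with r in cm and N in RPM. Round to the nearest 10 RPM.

10340 RPM

r = 216 mm = 21.6 cm
Current RCF = 1.118 × 10⁻⁵ × 21.6 × (7559)² = 1.118 × 10⁻⁵ × 21.6 × 57,138,481 ≈ 13,798.3 × g
Target RCF = 13,798.3 + 12,000 = 25,798.3 × g
N² = 25,798.3 / (24.1488 × 10⁻⁵) = 106,830,567
N ≈ √106,830,567 ≈ 10,335.9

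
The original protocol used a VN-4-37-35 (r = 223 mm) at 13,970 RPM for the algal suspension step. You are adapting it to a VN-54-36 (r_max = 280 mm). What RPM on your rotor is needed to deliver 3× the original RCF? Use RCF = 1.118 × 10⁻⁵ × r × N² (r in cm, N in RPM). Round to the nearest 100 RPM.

Original rotor: r = 223 mm = 22.3 cm
RCF_original = 1.118 × 10⁻⁵ × 22.3 × (13970)² = 1.118 × 10⁻⁵ × 22.3 × 195,160,900 ≈ 48,656.3 × g
Target RCF = 3 × 48,656.3 ≈ 145,968.9 × g
Your rotor: r = 280 mm = 28.0 cm
145,968.9 = 1.118 × 10⁻⁵ × 28 × N²
N² = 145,968.9 / (31.304 × 10⁻⁵) = 466,294,723
N ≈ √466,294,723 ≈ 21,593.9

21600 RPM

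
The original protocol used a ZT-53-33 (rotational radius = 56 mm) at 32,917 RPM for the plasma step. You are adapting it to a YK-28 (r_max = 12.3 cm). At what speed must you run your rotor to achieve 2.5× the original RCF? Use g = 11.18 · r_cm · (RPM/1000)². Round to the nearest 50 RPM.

Original rotor: r = 56 mm = 5.6 cm
RCF = 11.18 × r × (N/1000)²
RCF_original = 11.18 × 5.6 × (32.917)² = 11.18 × 5.6 × 1,083.528889 ≈ 67,837.6 × g
Target RCF = 2.5 × 67,837.6 ≈ 169,594 × g
169,594 = 11.18 × 12.3 × (N/1000)²
(N/1000)² = 169,594 / 137.514 = 1233.285
N = 1000 × √1233.285 ≈ 35,118.2

≈ 35100 RPM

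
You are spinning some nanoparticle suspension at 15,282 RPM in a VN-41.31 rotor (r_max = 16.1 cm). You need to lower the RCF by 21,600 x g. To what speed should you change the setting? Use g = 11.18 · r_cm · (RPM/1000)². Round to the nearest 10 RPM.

Current RCF = 11.18 × 16.1 × (15.282)² = 11.18 × 16.1 × 233.539524 ≈ 42,036.6 × g
Target RCF = 42,036.6 − 21,600 = 20,436.6 × g
(N/1000)² = 20,436.6 / 179.998 = 113.5379
N = 1000 × √113.5379 ≈ 10,655.4

N₂ ≈ 10660 RPM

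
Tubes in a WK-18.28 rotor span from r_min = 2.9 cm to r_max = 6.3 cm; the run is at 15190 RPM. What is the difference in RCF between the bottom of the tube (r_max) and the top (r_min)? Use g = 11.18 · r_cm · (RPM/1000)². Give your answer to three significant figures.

ΔRCF ≈ 8770 × g

RCF_max = 11.18 × 6.3 × (15.19)² = 11.18 × 6.3 × 230.7361 ≈ 16,251.7 × g
RCF_min = 11.18 × 2.9 × (15.19)² = 11.18 × 2.9 × 230.7361 ≈ 7,480.9 × g
ΔRCF = 16,251.7 − 7,480.9 = 8,770.8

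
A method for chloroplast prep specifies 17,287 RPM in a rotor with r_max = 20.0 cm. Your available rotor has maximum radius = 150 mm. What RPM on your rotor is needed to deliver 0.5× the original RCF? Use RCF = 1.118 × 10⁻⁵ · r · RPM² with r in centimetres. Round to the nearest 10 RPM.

≈ 14110 RPM

RCF = 1.118 × 10⁻⁵ × r × N²
RCF_original = 1.118 × 10⁻⁵ × 20 × (17287)² = 1.118 × 10⁻⁵ × 20 × 298,840,369 ≈ 66,820.7 × g
Target RCF = 0.5 × 66,820.7 ≈ 33,410.3 × g
Your rotor: r = 150 mm = 15.0 cm
33,410.3 = 1.118 × 10⁻⁵ × 15 × N²
N² = 33,410.3 / (16.77 × 10⁻⁵) = 199,226,595
N ≈ √199,226,595 ≈ 14,114.8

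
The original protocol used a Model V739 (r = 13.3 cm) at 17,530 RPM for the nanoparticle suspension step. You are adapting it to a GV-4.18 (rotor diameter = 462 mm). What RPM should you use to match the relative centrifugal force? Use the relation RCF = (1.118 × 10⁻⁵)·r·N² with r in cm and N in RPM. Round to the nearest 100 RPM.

13300 RPM

RCF_original = 1.118 × 10⁻⁵ × 13.3 × (17530)² = 1.118 × 10⁻⁵ × 13.3 × 307,300,900 ≈ 45,693.8 × g
Your rotor: r = 462 mm / 2 = 231 mm = 23.1 cm
45,693.8 = 1.118 × 10⁻⁵ × 23.1 × N²
N² = 45,693.8 / (25.8258 × 10⁻⁵) = 176,930,821
N ≈ √176,930,821 ≈ 13,301.5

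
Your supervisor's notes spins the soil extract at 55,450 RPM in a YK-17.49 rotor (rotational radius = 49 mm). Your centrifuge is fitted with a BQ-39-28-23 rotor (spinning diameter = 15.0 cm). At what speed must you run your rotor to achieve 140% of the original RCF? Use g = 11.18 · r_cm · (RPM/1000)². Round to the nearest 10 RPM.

Original rotor: r = 49 mm = 4.9 cm
RCF_original = 11.18 × 4.9 × (55.45)² = 11.18 × 4.9 × 3,074.7025 ≈ 168,438.4 × g
Target RCF = 1.4 × 168,438.4 ≈ 235,813.8 × g
Your rotor: r = 15.0 / 2 = 7.5 cm
235,813.8 = 11.18 × 7.5 × (N/1000)²
(N/1000)² = 235,813.8 / 83.85 = 2812.329
N = 1000 × √2812.329 ≈ 53,031.4

53030 RPM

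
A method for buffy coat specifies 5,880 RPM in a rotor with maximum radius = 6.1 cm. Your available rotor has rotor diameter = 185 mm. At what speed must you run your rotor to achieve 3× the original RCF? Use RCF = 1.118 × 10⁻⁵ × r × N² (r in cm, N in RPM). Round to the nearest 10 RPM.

8270 RPM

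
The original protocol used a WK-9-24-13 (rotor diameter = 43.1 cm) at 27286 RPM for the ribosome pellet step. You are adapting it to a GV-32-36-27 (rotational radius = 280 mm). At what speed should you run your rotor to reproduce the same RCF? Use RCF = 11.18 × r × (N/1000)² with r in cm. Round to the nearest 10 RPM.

Original rotor: r = 43.1 / 2 = 21.55 cm
RCF_original = 11.18 × 21.55 × (27.286)² = 11.18 × 21.55 × 744.525796 ≈ 179,377.9 × g
Your rotor: r = 280 mm = 28.0 cm
179,377.9 = 11.18 × 28 × (N/1000)²
(N/1000)² = 179,377.9 / 313.04 = 573.0191
N = 1000 × √573.0191 ≈ 23,937.8

≈ 23940 RPM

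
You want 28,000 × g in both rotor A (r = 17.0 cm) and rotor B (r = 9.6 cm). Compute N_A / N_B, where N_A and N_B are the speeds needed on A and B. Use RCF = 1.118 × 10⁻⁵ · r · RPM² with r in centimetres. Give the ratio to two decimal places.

0.75

At fixed RCF, N ∝ 1/√r, so N_A/N_B = √(r_B/r_A) = √(9.6/17.0) = √0.564706 = 0.7515.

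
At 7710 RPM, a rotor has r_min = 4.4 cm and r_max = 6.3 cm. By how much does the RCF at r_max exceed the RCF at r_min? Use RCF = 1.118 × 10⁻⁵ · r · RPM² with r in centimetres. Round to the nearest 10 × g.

RCF_max = 1.118 × 10⁻⁵ × 6.3 × (7710)² = 1.118 × 10⁻⁵ × 6.3 × 59,444,100 ≈ 4,186.9 × g
RCF_min = 1.118 × 10⁻⁵ × 4.4 × (7710)² = 1.118 × 10⁻⁵ × 4.4 × 59,444,100 ≈ 2,924.2 × g
ΔRCF = 4,186.9 − 2,924.2 = 1,262.7

1260 g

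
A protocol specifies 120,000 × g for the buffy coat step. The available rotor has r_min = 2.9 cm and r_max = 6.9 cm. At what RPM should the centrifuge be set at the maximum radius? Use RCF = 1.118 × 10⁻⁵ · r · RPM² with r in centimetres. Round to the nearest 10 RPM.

N ≈ 39440 RPM

Use r_max = 6.9 cm.
RCF = 1.118 × 10⁻⁵ × r × N²
120,000 = 1.118 × 10⁻⁵ × 6.9 × N²
N² = 120,000 / (7.7142 × 10⁻⁵) = 1,555,572,840
N ≈ √1,555,572,840 ≈ 39,440.8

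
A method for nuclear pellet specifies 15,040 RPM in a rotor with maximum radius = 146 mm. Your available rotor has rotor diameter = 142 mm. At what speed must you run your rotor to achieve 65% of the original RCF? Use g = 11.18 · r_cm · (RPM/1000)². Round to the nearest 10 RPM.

17390 RPM

Original rotor: r = 146 mm = 14.6 cm
RCF = 11.18 × r × (N/1000)²
RCF_original = 11.18 × 14.6 × (15.04)² = 11.18 × 14.6 × 226.2016 ≈ 36,922.4 × g
Target RCF = 0.65 × 36,922.4 ≈ 23,999.6 × g
Your rotor: r = 142 mm / 2 = 71 mm = 7.1 cm
23,999.6 = 11.18 × 7.1 × (N/1000)²
(N/1000)² = 23,999.6 / 79.378 = 302.3457
N = 1000 × √302.3457 ≈ 17,388.1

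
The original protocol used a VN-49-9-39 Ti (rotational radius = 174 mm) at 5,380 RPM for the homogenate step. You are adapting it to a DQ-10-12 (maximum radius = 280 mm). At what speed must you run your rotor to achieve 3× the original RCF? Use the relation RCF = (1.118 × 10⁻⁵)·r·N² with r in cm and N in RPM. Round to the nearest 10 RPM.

7350 RPM

Original rotor: r = 174 mm = 17.4 cm
RCF = 1.118 × 10⁻⁵ × r × N²
RCF_original = 1.118 × 10⁻⁵ × 17.4 × (5380)² = 1.118 × 10⁻⁵ × 17.4 × 28,944,400 ≈ 5,630.6 × g
Target RCF = 3 × 5,630.6 ≈ 16,891.8 × g
Your rotor: r = 280 mm = 28.0 cm
16,891.8 = 1.118 × 10⁻⁵ × 28 × N²
N² = 16,891.8 / (31.304 × 10⁻⁵) = 53,960,516
N ≈ √53,960,516 ≈ 7,345.8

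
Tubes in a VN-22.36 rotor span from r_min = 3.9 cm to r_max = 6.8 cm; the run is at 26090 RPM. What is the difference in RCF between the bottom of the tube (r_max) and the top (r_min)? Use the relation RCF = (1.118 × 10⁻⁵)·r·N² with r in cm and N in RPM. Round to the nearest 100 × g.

ΔRCF = 1.118 × 10⁻⁵ × (r_max − r_min) × N² = 1.118 × 10⁻⁵ × 2.9 × 680,688,100 ≈ 22,069.3

≈ 22100 g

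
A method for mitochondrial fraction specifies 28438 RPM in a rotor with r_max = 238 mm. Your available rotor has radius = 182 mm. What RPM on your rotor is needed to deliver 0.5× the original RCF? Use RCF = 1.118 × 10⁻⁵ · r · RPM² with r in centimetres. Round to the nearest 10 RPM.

Original rotor: r = 238 mm = 23.8 cm
RCF = 1.118 × 10⁻⁵ × r × N²
RCF_original = 1.118 × 10⁻⁵ × 23.8 × (28438)² = 1.118 × 10⁻⁵ × 23.8 × 808,719,844 ≈ 215,187.4 × g
Target RCF = 0.5 × 215,187.4 ≈ 107,593.7 × g
Your rotor: r = 182 mm = 18.2 cm
107,593.7 = 1.118 × 10⁻⁵ × 18.2 × N²
N² = 107,593.7 / (20.3476 × 10⁻⁵) = 528,778,333
N ≈ √528,778,333 ≈ 22,995.2

≈ 23000 RPM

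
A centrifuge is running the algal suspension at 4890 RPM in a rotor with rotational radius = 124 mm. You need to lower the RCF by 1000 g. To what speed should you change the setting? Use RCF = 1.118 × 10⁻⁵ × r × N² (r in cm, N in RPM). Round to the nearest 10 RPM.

r = 124 mm = 12.4 cm
Current RCF = 1.118 × 10⁻⁵ × 12.4 × (4890)² = 1.118 × 10⁻⁵ × 12.4 × 23,912,100 ≈ 3,315 × g
Target RCF = 3,315 − 1,000 = 2,315 × g
N² = 2,315 / (13.8632 × 10⁻⁵) = 16,698,886
N ≈ √16,698,886 ≈ 4,086.4

≈ 4090 RPM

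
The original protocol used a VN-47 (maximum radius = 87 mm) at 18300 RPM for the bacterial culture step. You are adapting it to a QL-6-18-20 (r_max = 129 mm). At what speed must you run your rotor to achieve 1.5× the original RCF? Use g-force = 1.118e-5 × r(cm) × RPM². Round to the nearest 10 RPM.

Original rotor: r = 87 mm = 8.7 cm
RCF = 1.118 × 10⁻⁵ × r × N²
RCF_original = 1.118 × 10⁻⁵ × 8.7 × (18300)² = 1.118 × 10⁻⁵ × 8.7 × 334,890,000 ≈ 32,573.4 × g
Target RCF = 1.5 × 32,573.4 ≈ 48,860.1 × g
Your rotor: r = 129 mm = 12.9 cm
48,860.1 = 1.118 × 10⁻⁵ × 12.9 × N²
N² = 48,860.1 / (14.4222 × 10⁻⁵) = 338,783,958
N ≈ √338,783,958 ≈ 18,406.1

18410 RPM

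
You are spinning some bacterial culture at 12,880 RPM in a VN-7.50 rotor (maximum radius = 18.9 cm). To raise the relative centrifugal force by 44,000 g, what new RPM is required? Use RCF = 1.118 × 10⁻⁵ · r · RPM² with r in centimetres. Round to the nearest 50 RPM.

≈ 19350 RPM

Current RCF = 1.118 × 10⁻⁵ × 18.9 × (12880)² = 1.118 × 10⁻⁵ × 18.9 × 165,894,400 ≈ 35,053.8 × g
Target RCF = 35,053.8 + 44,000 = 79,053.8 × g
N² = 79,053.8 / (21.1302 × 10⁻⁵) = 374,127,079
N ≈ √374,127,079 ≈ 19,342.4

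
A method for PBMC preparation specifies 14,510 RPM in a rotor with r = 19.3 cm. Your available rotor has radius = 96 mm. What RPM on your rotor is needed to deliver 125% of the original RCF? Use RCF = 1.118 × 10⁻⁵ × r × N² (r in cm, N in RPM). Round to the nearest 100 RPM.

RCF_original = 1.118 × 10⁻⁵ × 19.3 × (14510)² = 1.118 × 10⁻⁵ × 19.3 × 210,540,100 ≈ 45,429.1 × g
Target RCF = 1.25 × 45,429.1 ≈ 56,786.4 × g
Your rotor: r = 96 mm = 9.6 cm
56,786.4 = 1.118 × 10⁻⁵ × 9.6 × N²
N² = 56,786.4 / (10.7328 × 10⁻⁵) = 529,092,129
N ≈ √529,092,129 ≈ 23,002.0

≈ 23000 RPM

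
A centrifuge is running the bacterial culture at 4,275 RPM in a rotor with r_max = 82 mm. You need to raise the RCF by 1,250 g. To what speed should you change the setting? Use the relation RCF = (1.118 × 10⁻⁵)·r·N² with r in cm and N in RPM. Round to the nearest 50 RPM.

r = 82 mm = 8.2 cm
Current RCF = 1.118 × 10⁻⁵ × 8.2 × (4275)² = 1.118 × 10⁻⁵ × 8.2 × 18,275,625 ≈ 1,675.4 × g
Target RCF = 1,675.4 + 1,250 = 2,925.4 × g
N² = 2,925.4 / (9.1676 × 10⁻⁵) = 31,910,206
N ≈ √31,910,206 ≈ 5,648.9

≈ 5650 RPM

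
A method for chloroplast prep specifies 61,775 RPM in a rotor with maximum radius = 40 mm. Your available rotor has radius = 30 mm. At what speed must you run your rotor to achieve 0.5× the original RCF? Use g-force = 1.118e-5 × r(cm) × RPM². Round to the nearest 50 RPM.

50450 RPM

Original rotor: r = 40 mm = 4.0 cm
RCF = 1.118 × 10⁻⁵ × r × N²
RCF_original = 1.118 × 10⁻⁵ × 4 × (61775)² = 1.118 × 10⁻⁵ × 4 × 3,816,150,625 ≈ 170,658.3 × g
Target RCF = 0.5 × 170,658.3 ≈ 85,329.1 × g
Your rotor: r = 30 mm = 3.0 cm
85,329.1 = 1.118 × 10⁻⁵ × 3 × N²
N² = 85,329.1 / (3.354 × 10⁻⁵) = 2,544,099,583
N ≈ √2,544,099,583 ≈ 50,439.1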